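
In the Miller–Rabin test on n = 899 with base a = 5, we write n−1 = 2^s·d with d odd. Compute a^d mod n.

614

899 − 1 = 898 = 2^1 · 449, so d = 449.
5^1 ≡ 5 (mod 899)
5^2 ≡ 5^2 = 25 ≡ 25 (mod 899)
5^4 ≡ 25^2 = 625 ≡ 625 (mod 899)
5^8 ≡ 625^2 = 390625 ≡ 459 (mod 899)
5^16 ≡ 459^2 = 210681 ≡ 315 (mod 899)
5^32 ≡ 315^2 = 99225 ≡ 335 (mod 899)
5^64 ≡ 335^2 = 112225 ≡ 749 (mod 899)
5^128 ≡ 749^2 = 561001 ≡ 25 (mod 899)
5^256 ≡ 25^2 = 625 ≡ 625 (mod 899)
449 = 256 + 128 + 64 + 1 in binary powers of 2.
So 5^449 ≡ 625 · 25 · 749 · 5 ≡ 614 (mod 899).
Squaring chain: 614; never reaches −1, so base 5 is a Miller–Rabin witness that 899 is composite.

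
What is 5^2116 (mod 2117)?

547

5^1 ≡ 5 (mod 2117)
5^2 ≡ 5^2 = 25 ≡ 25 (mod 2117)
5^4 ≡ 25^2 = 625 ≡ 625 (mod 2117)
5^8 ≡ 625^2 = 390625 ≡ 1097 (mod 2117)
5^16 ≡ 1097^2 = 1203409 ≡ 953 (mod 2117)
5^32 ≡ 953^2 = 908209 ≡ 16 (mod 2117)
5^64 ≡ 16^2 = 256 ≡ 256 (mod 2117)
5^128 ≡ 256^2 = 65536 ≡ 2026 (mod 2117)
5^256 ≡ 2026^2 = 4104676 ≡ 1930 (mod 2117)
5^512 ≡ 1930^2 = 3724900 ≡ 1097 (mod 2117)
5^1024 ≡ 1097^2 = 1203409 ≡ 953 (mod 2117)
5^2048 ≡ 953^2 = 908209 ≡ 16 (mod 2117)
2116 = 2048 + 64 + 4 in binary powers of 2.
So 5^2116 ≡ 16 · 256 · 625 ≡ 547 (mod 2117).
Since 547 ≠ 1, base 5 is a Fermat witness: 2117 is composite.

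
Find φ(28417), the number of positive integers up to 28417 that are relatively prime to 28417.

Factor: 28417 = 157 · 181.
φ(28417) = (157−1) · (181−1) = 156 · 180 = 28080.

28080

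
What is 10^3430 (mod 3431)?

1068

10^1 ≡ 10 (mod 3431)
10^2 ≡ 10^2 = 100 ≡ 100 (mod 3431)
10^4 ≡ 100^2 = 10000 ≡ 3138 (mod 3431)
10^8 ≡ 3138^2 = 9847044 ≡ 74 (mod 3431)
10^16 ≡ 74^2 = 5476 ≡ 2045 (mod 3431)
10^32 ≡ 2045^2 = 4182025 ≡ 3067 (mod 3431)
10^64 ≡ 3067^2 = 9406489 ≡ 2118 (mod 3431)
10^128 ≡ 2118^2 = 4485924 ≡ 1607 (mod 3431)
10^256 ≡ 1607^2 = 2582449 ≡ 2337 (mod 3431)
10^512 ≡ 2337^2 = 5461569 ≡ 2848 (mod 3431)
10^1024 ≡ 2848^2 = 8111104 ≡ 220 (mod 3431)
10^2048 ≡ 220^2 = 48400 ≡ 366 (mod 3431)
3430 = 2048 + 1024 + 256 + 64 + 32 + 4 + 2 in binary powers of 2.
So 10^3430 ≡ 366 · 220 · 2337 · 2118 · 3067 · 3138 · 100 ≡ 1068 (mod 3431).
Since 1068 ≠ 1, base 10 is a Fermat witness: 3431 is composite.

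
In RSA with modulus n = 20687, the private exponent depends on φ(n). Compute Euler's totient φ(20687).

20400

Factor: 20687 = 137 · 151.
φ(20687) = (137−1) · (151−1) = 136 · 150 = 20400.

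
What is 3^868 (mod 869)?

115

3^1 ≡ 3 (mod 869)
3^2 ≡ 3^2 = 9 ≡ 9 (mod 869)
3^4 ≡ 9^2 = 81 ≡ 81 (mod 869)
3^8 ≡ 81^2 = 6561 ≡ 478 (mod 869)
3^16 ≡ 478^2 = 228484 ≡ 806 (mod 869)
3^32 ≡ 806^2 = 649636 ≡ 493 (mod 869)
3^64 ≡ 493^2 = 243049 ≡ 598 (mod 869)
3^128 ≡ 598^2 = 357604 ≡ 445 (mod 869)
3^256 ≡ 445^2 = 198025 ≡ 762 (mod 869)
3^512 ≡ 762^2 = 580644 ≡ 152 (mod 869)
868 = 512 + 256 + 64 + 32 + 4 in binary powers of 2.
So 3^868 ≡ 152 · 762 · 598 · 493 · 81 ≡ 115 (mod 869).
Since 115 ≠ 1, base 3 is a Fermat witness: 869 is composite.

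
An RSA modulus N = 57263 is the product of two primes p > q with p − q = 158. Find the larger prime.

331

Since p = q + 158, we have 57263 = q(q + 158), so q² + 158q − 57263 = 0.
Discriminant: 158² + 4·57263 = 24964 + 229052 = 254016; √254016 = 504.
q = (−158 + 504)/2 = 173, and p = q + 158 = 331.
Check: 173 · 331 = 57263.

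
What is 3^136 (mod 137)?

1

3^1 ≡ 3 (mod 137)
3^2 ≡ 3^2 = 9 ≡ 9 (mod 137)
3^4 ≡ 9^2 = 81 ≡ 81 (mod 137)
3^8 ≡ 81^2 = 6561 ≡ 122 (mod 137)
3^16 ≡ 122^2 = 14884 ≡ 88 (mod 137)
3^32 ≡ 88^2 = 7744 ≡ 72 (mod 137)
3^64 ≡ 72^2 = 5184 ≡ 115 (mod 137)
3^128 ≡ 115^2 = 13225 ≡ 73 (mod 137)
136 = 128 + 8 in binary powers of 2.
So 3^136 ≡ 73 · 122 ≡ 1 (mod 137).
Since the result is 1, base 3 gives no evidence that 137 is composite.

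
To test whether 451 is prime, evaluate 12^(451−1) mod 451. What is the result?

419

12^1 ≡ 12 (mod 451)
12^2 ≡ 12^2 = 144 ≡ 144 (mod 451)
12^4 ≡ 144^2 = 20736 ≡ 441 (mod 451)
12^8 ≡ 441^2 = 194481 ≡ 100 (mod 451)
12^16 ≡ 100^2 = 10000 ≡ 78 (mod 451)
12^32 ≡ 78^2 = 6084 ≡ 221 (mod 451)
12^64 ≡ 221^2 = 48841 ≡ 133 (mod 451)
12^128 ≡ 133^2 = 17689 ≡ 100 (mod 451)
12^256 ≡ 100^2 = 10000 ≡ 78 (mod 451)
450 = 256 + 128 + 64 + 2 in binary powers of 2.
So 12^450 ≡ 78 · 100 · 133 · 144 ≡ 419 (mod 451).
Since 419 ≠ 1, base 12 is a Fermat witness: 451 is composite.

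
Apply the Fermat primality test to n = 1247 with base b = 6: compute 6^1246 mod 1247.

436

6^1 ≡ 6 (mod 1247)
6^2 ≡ 6^2 = 36 ≡ 36 (mod 1247)
6^4 ≡ 36^2 = 1296 ≡ 49 (mod 1247)
6^8 ≡ 49^2 = 2401 ≡ 1154 (mod 1247)
6^16 ≡ 1154^2 = 1331716 ≡ 1167 (mod 1247)
6^32 ≡ 1167^2 = 1361889 ≡ 165 (mod 1247)
6^64 ≡ 165^2 = 27225 ≡ 1038 (mod 1247)
6^128 ≡ 1038^2 = 1077444 ≡ 36 (mod 1247)
6^256 ≡ 36^2 = 1296 ≡ 49 (mod 1247)
6^512 ≡ 49^2 = 2401 ≡ 1154 (mod 1247)
6^1024 ≡ 1154^2 = 1331716 ≡ 1167 (mod 1247)
1246 = 1024 + 128 + 64 + 16 + 8 + 4 + 2 in binary powers of 2.
So 6^1246 ≡ 1167 · 36 · 1038 · 1167 · 1154 · 49 · 36 ≡ 436 (mod 1247).
Since 436 ≠ 1, base 6 is a Fermat witness: 1247 is composite.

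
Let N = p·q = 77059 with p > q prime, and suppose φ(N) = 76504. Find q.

263

φ(n) = (p−1)(q−1) = n − (p+q) + 1, so p + q = 77059 − 76504 + 1 = 556.
p and q are the roots of t² − 556t + 77059 = 0.
Discriminant: 556² − 4·77059 = 309136 − 308236 = 900; √900 = 30.
q = (556 − 30)/2 = 263, p = (556 + 30)/2 = 293.
Check: 263 · 293 = 77059.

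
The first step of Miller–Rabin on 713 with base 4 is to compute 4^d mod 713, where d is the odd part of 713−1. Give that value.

349

713 − 1 = 712 = 2^3 · 89, so d = 89.
4^1 ≡ 4 (mod 713)
4^2 ≡ 4^2 = 16 ≡ 16 (mod 713)
4^4 ≡ 16^2 = 256 ≡ 256 (mod 713)
4^8 ≡ 256^2 = 65536 ≡ 653 (mod 713)
4^16 ≡ 653^2 = 426409 ≡ 35 (mod 713)
4^32 ≡ 35^2 = 1225 ≡ 512 (mod 713)
4^64 ≡ 512^2 = 262144 ≡ 473 (mod 713)
89 = 64 + 16 + 8 + 1 in binary powers of 2.
So 4^89 ≡ 473 · 35 · 653 · 4 ≡ 349 (mod 713).
Squaring chain: 349 → 591 → 624; never reaches −1, so base 4 is a Miller–Rabin witness that 713 is composite.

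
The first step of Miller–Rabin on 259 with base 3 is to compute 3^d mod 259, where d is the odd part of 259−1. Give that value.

259 − 1 = 258 = 2^1 · 129, so d = 129.
3^1 ≡ 3 (mod 259)
3^2 ≡ 3^2 = 9 ≡ 9 (mod 259)
3^4 ≡ 9^2 = 81 ≡ 81 (mod 259)
3^8 ≡ 81^2 = 6561 ≡ 86 (mod 259)
3^16 ≡ 86^2 = 7396 ≡ 144 (mod 259)
3^32 ≡ 144^2 = 20736 ≡ 16 (mod 259)
3^64 ≡ 16^2 = 256 ≡ 256 (mod 259)
3^128 ≡ 256^2 = 65536 ≡ 9 (mod 259)
129 = 128 + 1 in binary powers of 2.
So 3^129 ≡ 9 · 3 ≡ 27 (mod 259).
Squaring chain: 27; never reaches −1, so base 3 is a Miller–Rabin witness that 259 is composite.

27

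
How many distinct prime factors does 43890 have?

43890 = 2 · 21945
21945 = 3 · 7315
7315 = 5 · 1463
1463 = 7 · 209
209 = 11 · 19
43890 = 2 · 3 · 5 · 7 · 11 · 19, which has 6 distinct prime factors.

6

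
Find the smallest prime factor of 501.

3

501 is odd.
Digit sum 6, divisible by 3.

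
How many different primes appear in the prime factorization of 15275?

3

15275 = 5^2 · 611
611 = 13 · 47
15275 = 5^2 · 13 · 47, which has 3 distinct prime factors.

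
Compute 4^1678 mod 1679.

1497

4^1 ≡ 4 (mod 1679)
4^2 ≡ 4^2 = 16 ≡ 16 (mod 1679)
4^4 ≡ 16^2 = 256 ≡ 256 (mod 1679)
4^8 ≡ 256^2 = 65536 ≡ 55 (mod 1679)
4^16 ≡ 55^2 = 3025 ≡ 1346 (mod 1679)
4^32 ≡ 1346^2 = 1811716 ≡ 75 (mod 1679)
4^64 ≡ 75^2 = 5625 ≡ 588 (mod 1679)
4^128 ≡ 588^2 = 345744 ≡ 1549 (mod 1679)
4^256 ≡ 1549^2 = 2399401 ≡ 110 (mod 1679)
4^512 ≡ 110^2 = 12100 ≡ 347 (mod 1679)
4^1024 ≡ 347^2 = 120409 ≡ 1200 (mod 1679)
1678 = 1024 + 512 + 128 + 8 + 4 + 2 in binary powers of 2.
So 4^1678 ≡ 1200 · 347 · 1549 · 55 · 256 · 16 ≡ 1497 (mod 1679).
Since 1497 ≠ 1, base 4 is a Fermat witness: 1679 is composite.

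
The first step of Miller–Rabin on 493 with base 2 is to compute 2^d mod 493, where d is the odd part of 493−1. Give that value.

493 − 1 = 492 = 2^2 · 123, so d = 123.
2^1 ≡ 2 (mod 493)
2^2 ≡ 2^2 = 4 ≡ 4 (mod 493)
2^4 ≡ 4^2 = 16 ≡ 16 (mod 493)
2^8 ≡ 16^2 = 256 ≡ 256 (mod 493)
2^16 ≡ 256^2 = 65536 ≡ 460 (mod 493)
2^32 ≡ 460^2 = 211600 ≡ 103 (mod 493)
2^64 ≡ 103^2 = 10609 ≡ 256 (mod 493)
123 = 64 + 32 + 16 + 8 + 2 + 1 in binary powers of 2.
So 2^123 ≡ 256 · 103 · 460 · 256 · 4 · 2 ≡ 76 (mod 493).
Squaring chain: 76 → 353; never reaches −1, so base 2 is a Miller–Rabin witness that 493 is composite.

76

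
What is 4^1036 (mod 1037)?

545

4^1 ≡ 4 (mod 1037)
4^2 ≡ 4^2 = 16 ≡ 16 (mod 1037)
4^4 ≡ 16^2 = 256 ≡ 256 (mod 1037)
4^8 ≡ 256^2 = 65536 ≡ 205 (mod 1037)
4^16 ≡ 205^2 = 42025 ≡ 545 (mod 1037)
4^32 ≡ 545^2 = 297025 ≡ 443 (mod 1037)
4^64 ≡ 443^2 = 196249 ≡ 256 (mod 1037)
4^128 ≡ 256^2 = 65536 ≡ 205 (mod 1037)
4^256 ≡ 205^2 = 42025 ≡ 545 (mod 1037)
4^512 ≡ 545^2 = 297025 ≡ 443 (mod 1037)
4^1024 ≡ 443^2 = 196249 ≡ 256 (mod 1037)
1036 = 1024 + 8 + 4 in binary powers of 2.
So 4^1036 ≡ 256 · 205 · 256 ≡ 545 (mod 1037).
Since 545 ≠ 1, base 4 is a Fermat witness: 1037 is composite.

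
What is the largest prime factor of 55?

11

55 = 5 · 11
11 is prime.
So 55 = 5 · 11; the largest prime factor is 11.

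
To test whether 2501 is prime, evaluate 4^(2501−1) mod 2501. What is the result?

657

4^1 ≡ 4 (mod 2501)
4^2 ≡ 4^2 = 16 ≡ 16 (mod 2501)
4^4 ≡ 16^2 = 256 ≡ 256 (mod 2501)
4^8 ≡ 256^2 = 65536 ≡ 510 (mod 2501)
4^16 ≡ 510^2 = 260100 ≡ 2497 (mod 2501)
4^32 ≡ 2497^2 = 6235009 ≡ 16 (mod 2501)
4^64 ≡ 16^2 = 256 ≡ 256 (mod 2501)
4^128 ≡ 256^2 = 65536 ≡ 510 (mod 2501)
4^256 ≡ 510^2 = 260100 ≡ 2497 (mod 2501)
4^512 ≡ 2497^2 = 6235009 ≡ 16 (mod 2501)
4^1024 ≡ 16^2 = 256 ≡ 256 (mod 2501)
4^2048 ≡ 256^2 = 65536 ≡ 510 (mod 2501)
2500 = 2048 + 256 + 128 + 64 + 4 in binary powers of 2.
So 4^2500 ≡ 510 · 2497 · 510 · 256 · 256 ≡ 657 (mod 2501).
Since 657 ≠ 1, base 4 is a Fermat witness: 2501 is composite.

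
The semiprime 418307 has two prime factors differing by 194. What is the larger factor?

Since p = q + 194, we have 418307 = q(q + 194), so q² + 194q − 418307 = 0.
Discriminant: 194² + 4·418307 = 37636 + 1673228 = 1710864; √1710864 = 1308.
q = (−194 + 1308)/2 = 557, and p = q + 194 = 751.
Check: 557 · 751 = 418307.

751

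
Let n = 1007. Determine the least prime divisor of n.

19

1007 is odd.
Digit sum 8, not divisible by 3.
Ends in 7: not divisible by 5.
7: 1007 = 7·143 + 6
11: 1007 = 11·91 + 6
13: 1007 = 13·77 + 6
17: 1007 = 17·59 + 4
19: 1007 = 19·53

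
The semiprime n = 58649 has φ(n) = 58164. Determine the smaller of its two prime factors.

223

φ(n) = (p−1)(q−1) = n − (p+q) + 1, so p + q = 58649 − 58164 + 1 = 486.
p and q are the roots of t² − 486t + 58649 = 0.
Discriminant: 486² − 4·58649 = 236196 − 234596 = 1600; √1600 = 40.
q = (486 − 40)/2 = 223, p = (486 + 40)/2 = 263.
Check: 223 · 263 = 58649.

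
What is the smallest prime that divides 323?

17

323 is odd.
Digit sum 8, not divisible by 3.
Ends in 3: not divisible by 5.
7: 323 = 7·46 + 1
11: 323 = 11·29 + 4
13: 323 = 13·24 + 11
17: 323 = 17·19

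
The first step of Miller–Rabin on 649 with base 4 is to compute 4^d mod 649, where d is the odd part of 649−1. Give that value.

649 − 1 = 648 = 2^3 · 81, so d = 81.
4^1 ≡ 4 (mod 649)
4^2 ≡ 4^2 = 16 ≡ 16 (mod 649)
4^4 ≡ 16^2 = 256 ≡ 256 (mod 649)
4^8 ≡ 256^2 = 65536 ≡ 636 (mod 649)
4^16 ≡ 636^2 = 404496 ≡ 169 (mod 649)
4^32 ≡ 169^2 = 28561 ≡ 5 (mod 649)
4^64 ≡ 5^2 = 25 ≡ 25 (mod 649)
81 = 64 + 16 + 1 in binary powers of 2.
So 4^81 ≡ 25 · 169 · 4 ≡ 26 (mod 649).
Squaring chain: 26 → 27 → 80; never reaches −1, so base 4 is a Miller–Rabin witness that 649 is composite.

26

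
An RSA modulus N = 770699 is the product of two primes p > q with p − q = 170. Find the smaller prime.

797

Since p = q + 170, we have 770699 = q(q + 170), so q² + 170q − 770699 = 0.
Discriminant: 170² + 4·770699 = 28900 + 3082796 = 3111696; √3111696 = 1764.
q = (−170 + 1764)/2 = 797, and p = q + 170 = 967.
Check: 797 · 967 = 770699.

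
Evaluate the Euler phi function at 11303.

11088

Factor: 11303 = 89 · 127.
φ(11303) = (89−1) · (127−1) = 88 · 126 = 11088.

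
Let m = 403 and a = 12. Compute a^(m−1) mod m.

12^1 ≡ 12 (mod 403)
12^2 ≡ 12^2 = 144 ≡ 144 (mod 403)
12^4 ≡ 144^2 = 20736 ≡ 183 (mod 403)
12^8 ≡ 183^2 = 33489 ≡ 40 (mod 403)
12^16 ≡ 40^2 = 1600 ≡ 391 (mod 403)
12^32 ≡ 391^2 = 152881 ≡ 144 (mod 403)
12^64 ≡ 144^2 = 20736 ≡ 183 (mod 403)
12^128 ≡ 183^2 = 33489 ≡ 40 (mod 403)
12^256 ≡ 40^2 = 1600 ≡ 391 (mod 403)
402 = 256 + 128 + 16 + 2 in binary powers of 2.
So 12^402 ≡ 391 · 40 · 391 · 144 ≡ 66 (mod 403).
Since 66 ≠ 1, base 12 is a Fermat witness: 403 is composite.

66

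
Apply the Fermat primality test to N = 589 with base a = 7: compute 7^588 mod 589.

7^1 ≡ 7 (mod 589)
7^2 ≡ 7^2 = 49 ≡ 49 (mod 589)
7^4 ≡ 49^2 = 2401 ≡ 45 (mod 589)
7^8 ≡ 45^2 = 2025 ≡ 258 (mod 589)
7^16 ≡ 258^2 = 66564 ≡ 7 (mod 589)
7^32 ≡ 7^2 = 49 ≡ 49 (mod 589)
7^64 ≡ 49^2 = 2401 ≡ 45 (mod 589)
7^128 ≡ 45^2 = 2025 ≡ 258 (mod 589)
7^256 ≡ 258^2 = 66564 ≡ 7 (mod 589)
7^512 ≡ 7^2 = 49 ≡ 49 (mod 589)
588 = 512 + 64 + 8 + 4 in binary powers of 2.
So 7^588 ≡ 49 · 45 · 258 · 45 ≡ 343 (mod 589).
Since 343 ≠ 1, base 7 is a Fermat witness: 589 is composite.

343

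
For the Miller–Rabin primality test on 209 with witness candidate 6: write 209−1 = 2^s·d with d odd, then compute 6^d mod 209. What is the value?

194

209 − 1 = 208 = 2^4 · 13, so d = 13.
6^1 ≡ 6 (mod 209)
6^2 ≡ 6^2 = 36 ≡ 36 (mod 209)
6^4 ≡ 36^2 = 1296 ≡ 42 (mod 209)
6^8 ≡ 42^2 = 1764 ≡ 92 (mod 209)
13 = 8 + 4 + 1 in binary powers of 2.
So 6^13 ≡ 92 · 42 · 6 ≡ 194 (mod 209).
Squaring chain: 194 → 16 → 47 → 119; never reaches −1, so base 6 is a Miller–Rabin witness that 209 is composite.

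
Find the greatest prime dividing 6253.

6253 = 13 · 481
481 = 13 · 37
37 is prime.
So 6253 = 13^2 · 37; the largest prime factor is 37.

37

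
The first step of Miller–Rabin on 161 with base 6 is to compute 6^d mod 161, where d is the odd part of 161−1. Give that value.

48

161 − 1 = 160 = 2^5 · 5, so d = 5.
6^1 ≡ 6 (mod 161)
6^2 ≡ 6^2 = 36 ≡ 36 (mod 161)
6^4 ≡ 36^2 = 1296 ≡ 8 (mod 161)
5 = 4 + 1 in binary powers of 2.
So 6^5 ≡ 8 · 6 ≡ 48 (mod 161).
Squaring chain: 48 → 50 → 85 → 141 → 78; never reaches −1, so base 6 is a Miller–Rabin witness that 161 is composite.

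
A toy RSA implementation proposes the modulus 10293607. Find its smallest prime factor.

10293607 is odd.
Digit sum 28, not divisible by 3.
Ends in 7: not divisible by 5.
7: 10293607 = 7·1470515 + 2
11: 10293607 = 11·935782 + 5
13: 10293607 = 13·791815 + 12
17: 10293607 = 17·605506 + 5
19: 10293607 = 19·541768 + 15
23: 10293607 = 23·447548 + 3
29: 10293607 = 29·354951 + 28
31: 10293607 = 31·332051 + 26
37: 10293607 = 37·278205 + 22
41: 10293607 = 41·251063 + 24
43: 10293607 = 43·239386 + 9
47: 10293607 = 47·219012 + 43
53: 10293607 = 53·194219

53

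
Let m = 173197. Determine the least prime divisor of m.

31

173197 is odd.
Digit sum 28, not divisible by 3.
Ends in 7: not divisible by 5.
7: 173197 = 7·24742 + 3
11: 173197 = 11·15745 + 2
13: 173197 = 13·13322 + 11
17: 173197 = 17·10188 + 1
19: 173197 = 19·9115 + 12
23: 173197 = 23·7530 + 7
29: 173197 = 29·5972 + 9
31: 173197 = 31·5587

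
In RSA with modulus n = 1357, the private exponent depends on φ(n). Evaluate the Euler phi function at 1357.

Factor: 1357 = 23 · 59.
φ(1357) = (23−1) · (59−1) = 22 · 58 = 1276.

1276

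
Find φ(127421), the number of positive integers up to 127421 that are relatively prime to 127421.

107568

Factor: 127421 = 7 · 109 · 167.
φ(127421) = (7−1) · (109−1) · (167−1) = 6 · 108 · 166 = 107568.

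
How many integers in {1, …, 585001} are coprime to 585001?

Factor: 585001 = 31 · 113 · 167.
φ(585001) = (31−1) · (113−1) · (167−1) = 30 · 112 · 166 = 557760.

557760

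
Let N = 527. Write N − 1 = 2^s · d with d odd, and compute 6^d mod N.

527 − 1 = 526 = 2^1 · 263, so d = 263.
6^1 ≡ 6 (mod 527)
6^2 ≡ 6^2 = 36 ≡ 36 (mod 527)
6^4 ≡ 36^2 = 1296 ≡ 242 (mod 527)
6^8 ≡ 242^2 = 58564 ≡ 67 (mod 527)
6^16 ≡ 67^2 = 4489 ≡ 273 (mod 527)
6^32 ≡ 273^2 = 74529 ≡ 222 (mod 527)
6^64 ≡ 222^2 = 49284 ≡ 273 (mod 527)
6^128 ≡ 273^2 = 74529 ≡ 222 (mod 527)
6^256 ≡ 222^2 = 49284 ≡ 273 (mod 527)
263 = 256 + 4 + 2 + 1 in binary powers of 2.
So 6^263 ≡ 273 · 242 · 36 · 6 ≡ 150 (mod 527).
Squaring chain: 150; never reaches −1, so base 6 is a Miller–Rabin witness that 527 is composite.

150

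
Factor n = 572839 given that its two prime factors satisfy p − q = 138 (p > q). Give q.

Since p = q + 138, we have 572839 = q(q + 138), so q² + 138q − 572839 = 0.
Discriminant: 138² + 4·572839 = 19044 + 2291356 = 2310400; √2310400 = 1520.
q = (−138 + 1520)/2 = 691, and p = q + 138 = 829.
Check: 691 · 829 = 572839.

691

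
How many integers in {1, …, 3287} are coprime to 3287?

Factor: 3287 = 19 · 173.
φ(3287) = (19−1) · (173−1) = 18 · 172 = 3096.

3096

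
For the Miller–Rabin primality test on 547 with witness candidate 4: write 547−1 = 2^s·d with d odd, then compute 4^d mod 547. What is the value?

1

547 − 1 = 546 = 2^1 · 273, so d = 273.
4^1 ≡ 4 (mod 547)
4^2 ≡ 4^2 = 16 ≡ 16 (mod 547)
4^4 ≡ 16^2 = 256 ≡ 256 (mod 547)
4^8 ≡ 256^2 = 65536 ≡ 443 (mod 547)
4^16 ≡ 443^2 = 196249 ≡ 423 (mod 547)
4^32 ≡ 423^2 = 178929 ≡ 60 (mod 547)
4^64 ≡ 60^2 = 3600 ≡ 318 (mod 547)
4^128 ≡ 318^2 = 101124 ≡ 476 (mod 547)
4^256 ≡ 476^2 = 226576 ≡ 118 (mod 547)
273 = 256 + 16 + 1 in binary powers of 2.
So 4^273 ≡ 118 · 423 · 4 ≡ 1 (mod 547).
Since 4^d ≡ 1 (mod 547), base 4 does not prove 547 composite.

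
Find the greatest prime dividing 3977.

97

3977 = 41 · 97
97 is prime.
So 3977 = 41 · 97; the largest prime factor is 97.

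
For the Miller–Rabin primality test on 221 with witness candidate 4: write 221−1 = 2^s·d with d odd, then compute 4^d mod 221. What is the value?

30

221 − 1 = 220 = 2^2 · 55, so d = 55.
4^1 ≡ 4 (mod 221)
4^2 ≡ 4^2 = 16 ≡ 16 (mod 221)
4^4 ≡ 16^2 = 256 ≡ 35 (mod 221)
4^8 ≡ 35^2 = 1225 ≡ 120 (mod 221)
4^16 ≡ 120^2 = 14400 ≡ 35 (mod 221)
4^32 ≡ 35^2 = 1225 ≡ 120 (mod 221)
55 = 32 + 16 + 4 + 2 + 1 in binary powers of 2.
So 4^55 ≡ 120 · 35 · 35 · 16 · 4 ≡ 30 (mod 221).
Squaring chain: 30 → 16; never reaches −1, so base 4 is a Miller–Rabin witness that 221 is composite.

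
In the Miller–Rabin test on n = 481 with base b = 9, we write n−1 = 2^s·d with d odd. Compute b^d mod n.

481 − 1 = 480 = 2^5 · 15, so d = 15.
9^1 ≡ 9 (mod 481)
9^2 ≡ 9^2 = 81 ≡ 81 (mod 481)
9^4 ≡ 81^2 = 6561 ≡ 308 (mod 481)
9^8 ≡ 308^2 = 94864 ≡ 107 (mod 481)
15 = 8 + 4 + 2 + 1 in binary powers of 2.
So 9^15 ≡ 107 · 308 · 81 · 9 ≡ 417 (mod 481).
Squaring chain: 417 → 248 → 417 → 248 → 417; never reaches −1, so base 9 is a Miller–Rabin witness that 481 is composite.

417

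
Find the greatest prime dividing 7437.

67

7437 = 3 · 2479
2479 = 37 · 67
67 is prime.
So 7437 = 3 · 37 · 67; the largest prime factor is 67.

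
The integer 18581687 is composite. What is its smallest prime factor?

18581687 is odd.
Digit sum 44, not divisible by 3.
Ends in 7: not divisible by 5.
7: 18581687 = 7·2654526 + 5
11: 18581687 = 11·1689244 + 3
13: 18581687 = 13·1429360 + 7
17: 18581687 = 17·1093040 + 7
19: 18581687 = 19·977983 + 10
23: 18581687 = 23·807899 + 10
29: 18581687 = 29·640747 + 24
31: 18581687 = 31·599409 + 8
37: 18581687 = 37·502207 + 28
41: 18581687 = 41·453211 + 36
43: 18581687 = 43·432132 + 11
47: 18581687 = 47·395355 + 2
53: 18581687 = 53·350597 + 46
59: 18581687 = 59·314943 + 50
61: 18581687 = 61·304617 + 50
67: 18581687 = 67·277338 + 41
71: 18581687 = 71·261713 + 64
73: 18581687 = 73·254543 + 48
79: 18581687 = 79·235211 + 18
83: 18581687 = 83·223875 + 62
89: 18581687 = 89·208783

89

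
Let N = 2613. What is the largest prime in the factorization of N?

67

2613 = 3 · 871
871 = 13 · 67
67 is prime.
So 2613 = 3 · 13 · 67; the largest prime factor is 67.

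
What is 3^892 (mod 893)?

3^1 ≡ 3 (mod 893)
3^2 ≡ 3^2 = 9 ≡ 9 (mod 893)
3^4 ≡ 9^2 = 81 ≡ 81 (mod 893)
3^8 ≡ 81^2 = 6561 ≡ 310 (mod 893)
3^16 ≡ 310^2 = 96100 ≡ 549 (mod 893)
3^32 ≡ 549^2 = 301401 ≡ 460 (mod 893)
3^64 ≡ 460^2 = 211600 ≡ 852 (mod 893)
3^128 ≡ 852^2 = 725904 ≡ 788 (mod 893)
3^256 ≡ 788^2 = 620944 ≡ 309 (mod 893)
3^512 ≡ 309^2 = 95481 ≡ 823 (mod 893)
892 = 512 + 256 + 64 + 32 + 16 + 8 + 4 in binary powers of 2.
So 3^892 ≡ 823 · 309 · 852 · 460 · 549 · 310 · 81 ≡ 852 (mod 893).
Since 852 ≠ 1, base 3 is a Fermat witness: 893 is composite.

852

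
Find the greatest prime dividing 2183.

59

2183 = 37 · 59
59 is prime.
So 2183 = 37 · 59; the largest prime factor is 59.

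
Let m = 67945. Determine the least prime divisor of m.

5

67945 is odd.
Digit sum 31, not divisible by 3.
Ends in 5: divisible by 5.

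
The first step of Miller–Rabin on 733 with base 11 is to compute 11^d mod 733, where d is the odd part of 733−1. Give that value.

733 − 1 = 732 = 2^2 · 183, so d = 183.
11^1 ≡ 11 (mod 733)
11^2 ≡ 11^2 = 121 ≡ 121 (mod 733)
11^4 ≡ 121^2 = 14641 ≡ 714 (mod 733)
11^8 ≡ 714^2 = 509796 ≡ 361 (mod 733)
11^16 ≡ 361^2 = 130321 ≡ 580 (mod 733)
11^32 ≡ 580^2 = 336400 ≡ 686 (mod 733)
11^64 ≡ 686^2 = 470596 ≡ 10 (mod 733)
11^128 ≡ 10^2 = 100 ≡ 100 (mod 733)
183 = 128 + 32 + 16 + 4 + 2 + 1 in binary powers of 2.
So 11^183 ≡ 100 · 686 · 580 · 714 · 121 · 11 ≡ 353 (mod 733).
Squaring chain: 353 → 732; reaches −1, so base 11 does not prove 733 composite.

353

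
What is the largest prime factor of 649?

649 = 11 · 59
59 is prime.
So 649 = 11 · 59; the largest prime factor is 59.

59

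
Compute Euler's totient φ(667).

616

Factor: 667 = 23 · 29.
φ(667) = (23−1) · (29−1) = 22 · 28 = 616.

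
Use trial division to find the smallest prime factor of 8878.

8878 is even: 2 divides it.

2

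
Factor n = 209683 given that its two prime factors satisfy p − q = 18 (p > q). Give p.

467

Since p = q + 18, we have 209683 = q(q + 18), so q² + 18q − 209683 = 0.
Discriminant: 18² + 4·209683 = 324 + 838732 = 839056; √839056 = 916.
q = (−18 + 916)/2 = 449, and p = q + 18 = 467.
Check: 449 · 467 = 209683.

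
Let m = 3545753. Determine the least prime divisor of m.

3545753 is odd.
Digit sum 32, not divisible by 3.
Ends in 3: not divisible by 5.
7: 3545753 = 7·506536 + 1
11: 3545753 = 11·322341 + 2
13: 3545753 = 13·272750 + 3
17: 3545753 = 17·208573 + 12
19: 3545753 = 19·186618 + 11
23: 3545753 = 23·154163 + 4
29: 3545753 = 29·122267 + 10
31: 3545753 = 31·114379 + 4
37: 3545753 = 37·95831 + 6
41: 3545753 = 41·86481 + 32
43: 3545753 = 43·82459 + 16
47: 3545753 = 47·75441 + 26
53: 3545753 = 53·66901

53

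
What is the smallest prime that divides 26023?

53

26023 is odd.
Digit sum 13, not divisible by 3.
Ends in 3: not divisible by 5.
7: 26023 = 7·3717 + 4
11: 26023 = 11·2365 + 8
13: 26023 = 13·2001 + 10
17: 26023 = 17·1530 + 13
19: 26023 = 19·1369 + 12
23: 26023 = 23·1131 + 10
29: 26023 = 29·897 + 10
31: 26023 = 31·839 + 14
37: 26023 = 37·703 + 12
41: 26023 = 41·634 + 29
43: 26023 = 43·605 + 8
47: 26023 = 47·553 + 32
53: 26023 = 53·491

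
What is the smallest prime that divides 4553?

29

4553 is odd.
Digit sum 17, not divisible by 3.
Ends in 3: not divisible by 5.
7: 4553 = 7·650 + 3
11: 4553 = 11·413 + 10
13: 4553 = 13·350 + 3
17: 4553 = 17·267 + 14
19: 4553 = 19·239 + 12
23: 4553 = 23·197 + 22
29: 4553 = 29·157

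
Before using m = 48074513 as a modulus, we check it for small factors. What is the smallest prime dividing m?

83

48074513 is odd.
Digit sum 32, not divisible by 3.
Ends in 3: not divisible by 5.
7: 48074513 = 7·6867787 + 4
11: 48074513 = 11·4370410 + 3
13: 48074513 = 13·3698039 + 6
17: 48074513 = 17·2827912 + 9
19: 48074513 = 19·2530237 + 10
23: 48074513 = 23·2090196 + 5
29: 48074513 = 29·1657741 + 24
31: 48074513 = 31·1550790 + 23
37: 48074513 = 37·1299311 + 6
41: 48074513 = 41·1172549 + 4
43: 48074513 = 43·1118011 + 40
47: 48074513 = 47·1022861 + 46
53: 48074513 = 53·907066 + 15
59: 48074513 = 59·814822 + 15
61: 48074513 = 61·788106 + 47
67: 48074513 = 67·717530 + 3
71: 48074513 = 71·677105 + 58
73: 48074513 = 73·658554 + 71
79: 48074513 = 79·608538 + 11
83: 48074513 = 83·579211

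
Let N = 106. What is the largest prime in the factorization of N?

53

106 = 2 · 53
53 is prime.
So 106 = 2 · 53; the largest prime factor is 53.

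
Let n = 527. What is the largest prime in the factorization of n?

527 = 17 · 31
31 is prime.
So 527 = 17 · 31; the largest prime factor is 31.

31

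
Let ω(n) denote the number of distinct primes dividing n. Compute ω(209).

209 = 11 · 19
209 = 11 · 19, which has 2 distinct prime factors.

2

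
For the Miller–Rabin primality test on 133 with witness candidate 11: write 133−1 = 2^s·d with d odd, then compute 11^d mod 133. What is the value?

1

133 − 1 = 132 = 2^2 · 33, so d = 33.
11^1 ≡ 11 (mod 133)
11^2 ≡ 11^2 = 121 ≡ 121 (mod 133)
11^4 ≡ 121^2 = 14641 ≡ 11 (mod 133)
11^8 ≡ 11^2 = 121 ≡ 121 (mod 133)
11^16 ≡ 121^2 = 14641 ≡ 11 (mod 133)
11^32 ≡ 11^2 = 121 ≡ 121 (mod 133)
33 = 32 + 1 in binary powers of 2.
So 11^33 ≡ 121 · 11 ≡ 1 (mod 133).
Since 11^d ≡ 1 (mod 133), base 11 does not prove 133 composite.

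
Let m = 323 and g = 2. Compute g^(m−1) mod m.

157

2^1 ≡ 2 (mod 323)
2^2 ≡ 2^2 = 4 ≡ 4 (mod 323)
2^4 ≡ 4^2 = 16 ≡ 16 (mod 323)
2^8 ≡ 16^2 = 256 ≡ 256 (mod 323)
2^16 ≡ 256^2 = 65536 ≡ 290 (mod 323)
2^32 ≡ 290^2 = 84100 ≡ 120 (mod 323)
2^64 ≡ 120^2 = 14400 ≡ 188 (mod 323)
2^128 ≡ 188^2 = 35344 ≡ 137 (mod 323)
2^256 ≡ 137^2 = 18769 ≡ 35 (mod 323)
322 = 256 + 64 + 2 in binary powers of 2.
So 2^322 ≡ 35 · 188 · 4 ≡ 157 (mod 323).
Since 157 ≠ 1, base 2 is a Fermat witness: 323 is composite.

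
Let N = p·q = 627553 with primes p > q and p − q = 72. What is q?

Since p = q + 72, we have 627553 = q(q + 72), so q² + 72q − 627553 = 0.
Discriminant: 72² + 4·627553 = 5184 + 2510212 = 2515396; √2515396 = 1586.
q = (−72 + 1586)/2 = 757, and p = q + 72 = 829.
Check: 757 · 829 = 627553.

757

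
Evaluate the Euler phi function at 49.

Factor: 49 = 7^2.
φ(49) = 7^1·(7−1) = 42.

42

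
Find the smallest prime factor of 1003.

1003 is odd.
Digit sum 4, not divisible by 3.
Ends in 3: not divisible by 5.
7: 1003 = 7·143 + 2
11: 1003 = 11·91 + 2
13: 1003 = 13·77 + 2
17: 1003 = 17·59

17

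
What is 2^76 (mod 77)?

9

2^1 ≡ 2 (mod 77)
2^2 ≡ 2^2 = 4 ≡ 4 (mod 77)
2^4 ≡ 4^2 = 16 ≡ 16 (mod 77)
2^8 ≡ 16^2 = 256 ≡ 25 (mod 77)
2^16 ≡ 25^2 = 625 ≡ 9 (mod 77)
2^32 ≡ 9^2 = 81 ≡ 4 (mod 77)
2^64 ≡ 4^2 = 16 ≡ 16 (mod 77)
76 = 64 + 8 + 4 in binary powers of 2.
So 2^76 ≡ 16 · 25 · 16 ≡ 9 (mod 77).
Since 9 ≠ 1, base 2 is a Fermat witness: 77 is composite.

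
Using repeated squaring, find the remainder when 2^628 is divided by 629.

305

2^1 ≡ 2 (mod 629)
2^2 ≡ 2^2 = 4 ≡ 4 (mod 629)
2^4 ≡ 4^2 = 16 ≡ 16 (mod 629)
2^8 ≡ 16^2 = 256 ≡ 256 (mod 629)
2^16 ≡ 256^2 = 65536 ≡ 120 (mod 629)
2^32 ≡ 120^2 = 14400 ≡ 562 (mod 629)
2^64 ≡ 562^2 = 315844 ≡ 86 (mod 629)
2^128 ≡ 86^2 = 7396 ≡ 477 (mod 629)
2^256 ≡ 477^2 = 227529 ≡ 460 (mod 629)
2^512 ≡ 460^2 = 211600 ≡ 256 (mod 629)
628 = 512 + 64 + 32 + 16 + 4 in binary powers of 2.
So 2^628 ≡ 256 · 86 · 562 · 120 · 16 ≡ 305 (mod 629).
Since 305 ≠ 1, base 2 is a Fermat witness: 629 is composite.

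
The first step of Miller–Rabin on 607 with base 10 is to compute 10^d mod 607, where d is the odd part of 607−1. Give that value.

606

607 − 1 = 606 = 2^1 · 303, so d = 303.
10^1 ≡ 10 (mod 607)
10^2 ≡ 10^2 = 100 ≡ 100 (mod 607)
10^4 ≡ 100^2 = 10000 ≡ 288 (mod 607)
10^8 ≡ 288^2 = 82944 ≡ 392 (mod 607)
10^16 ≡ 392^2 = 153664 ≡ 93 (mod 607)
10^32 ≡ 93^2 = 8649 ≡ 151 (mod 607)
10^64 ≡ 151^2 = 22801 ≡ 342 (mod 607)
10^128 ≡ 342^2 = 116964 ≡ 420 (mod 607)
10^256 ≡ 420^2 = 176400 ≡ 370 (mod 607)
303 = 256 + 32 + 8 + 4 + 2 + 1 in binary powers of 2.
So 10^303 ≡ 370 · 151 · 392 · 288 · 100 · 10 ≡ 606 (mod 607).
Since 10^d ≡ 606 (mod 607), base 10 does not prove 607 composite.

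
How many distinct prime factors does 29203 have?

3

29203 = 19 · 1537
1537 = 29 · 53
29203 = 19 · 29 · 53, which has 3 distinct prime factors.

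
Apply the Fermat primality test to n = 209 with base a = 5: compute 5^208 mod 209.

5^1 ≡ 5 (mod 209)
5^2 ≡ 5^2 = 25 ≡ 25 (mod 209)
5^4 ≡ 25^2 = 625 ≡ 207 (mod 209)
5^8 ≡ 207^2 = 42849 ≡ 4 (mod 209)
5^16 ≡ 4^2 = 16 ≡ 16 (mod 209)
5^32 ≡ 16^2 = 256 ≡ 47 (mod 209)
5^64 ≡ 47^2 = 2209 ≡ 119 (mod 209)
5^128 ≡ 119^2 = 14161 ≡ 158 (mod 209)
208 = 128 + 64 + 16 in binary powers of 2.
So 5^208 ≡ 158 · 119 · 16 ≡ 81 (mod 209).
Since 81 ≠ 1, base 5 is a Fermat witness: 209 is composite.

81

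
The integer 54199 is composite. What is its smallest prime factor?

54199 is odd.
Digit sum 28, not divisible by 3.
Ends in 9: not divisible by 5.
7: 54199 = 7·7742 + 5
11: 54199 = 11·4927 + 2
13: 54199 = 13·4169 + 2
17: 54199 = 17·3188 + 3
19: 54199 = 19·2852 + 11
23: 54199 = 23·2356 + 11
29: 54199 = 29·1868 + 27
31: 54199 = 31·1748 + 11
37: 54199 = 37·1464 + 31
41: 54199 = 41·1321 + 38
43: 54199 = 43·1260 + 19
47: 54199 = 47·1153 + 8
53: 54199 = 53·1022 + 33
59: 54199 = 59·918 + 37
61: 54199 = 61·888 + 31
67: 54199 = 67·808 + 63
71: 54199 = 71·763 + 26
73: 54199 = 73·742 + 33
79: 54199 = 79·686 + 5
83: 54199 = 83·653

83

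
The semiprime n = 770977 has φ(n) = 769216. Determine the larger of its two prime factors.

φ(n) = (p−1)(q−1) = n − (p+q) + 1, so p + q = 770977 − 769216 + 1 = 1762.
p and q are the roots of t² − 1762t + 770977 = 0.
Discriminant: 1762² − 4·770977 = 3104644 − 3083908 = 20736; √20736 = 144.
q = (1762 − 144)/2 = 809, p = (1762 + 144)/2 = 953.
Check: 809 · 953 = 770977.

953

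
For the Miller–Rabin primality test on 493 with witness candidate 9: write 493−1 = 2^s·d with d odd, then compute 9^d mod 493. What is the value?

493 − 1 = 492 = 2^2 · 123, so d = 123.
9^1 ≡ 9 (mod 493)
9^2 ≡ 9^2 = 81 ≡ 81 (mod 493)
9^4 ≡ 81^2 = 6561 ≡ 152 (mod 493)
9^8 ≡ 152^2 = 23104 ≡ 426 (mod 493)
9^16 ≡ 426^2 = 181476 ≡ 52 (mod 493)
9^32 ≡ 52^2 = 2704 ≡ 239 (mod 493)
9^64 ≡ 239^2 = 57121 ≡ 426 (mod 493)
123 = 64 + 32 + 16 + 8 + 2 + 1 in binary powers of 2.
So 9^123 ≡ 426 · 239 · 52 · 426 · 81 · 9 ≡ 457 (mod 493).
Squaring chain: 457 → 310; never reaches −1, so base 9 is a Miller–Rabin witness that 493 is composite.

457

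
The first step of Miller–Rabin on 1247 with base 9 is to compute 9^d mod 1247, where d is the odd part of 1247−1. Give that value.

1247 − 1 = 1246 = 2^1 · 623, so d = 623.
9^1 ≡ 9 (mod 1247)
9^2 ≡ 9^2 = 81 ≡ 81 (mod 1247)
9^4 ≡ 81^2 = 6561 ≡ 326 (mod 1247)
9^8 ≡ 326^2 = 106276 ≡ 281 (mod 1247)
9^16 ≡ 281^2 = 78961 ≡ 400 (mod 1247)
9^32 ≡ 400^2 = 160000 ≡ 384 (mod 1247)
9^64 ≡ 384^2 = 147456 ≡ 310 (mod 1247)
9^128 ≡ 310^2 = 96100 ≡ 81 (mod 1247)
9^256 ≡ 81^2 = 6561 ≡ 326 (mod 1247)
9^512 ≡ 326^2 = 106276 ≡ 281 (mod 1247)
623 = 512 + 64 + 32 + 8 + 4 + 2 + 1 in binary powers of 2.
So 9^623 ≡ 281 · 310 · 384 · 281 · 326 · 81 · 9 ≡ 608 (mod 1247).
Squaring chain: 608; never reaches −1, so base 9 is a Miller–Rabin witness that 1247 is composite.

608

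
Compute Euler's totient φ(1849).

1806

Factor: 1849 = 43^2.
φ(1849) = 43^1·(43−1) = 1806.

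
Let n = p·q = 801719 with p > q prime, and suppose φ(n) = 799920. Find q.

809

φ(n) = (p−1)(q−1) = n − (p+q) + 1, so p + q = 801719 − 799920 + 1 = 1800.
p and q are the roots of t² − 1800t + 801719 = 0.
Discriminant: 1800² − 4·801719 = 3240000 − 3206876 = 33124; √33124 = 182.
q = (1800 − 182)/2 = 809, p = (1800 + 182)/2 = 991.
Check: 809 · 991 = 801719.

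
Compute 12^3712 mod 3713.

12^1 ≡ 12 (mod 3713)
12^2 ≡ 12^2 = 144 ≡ 144 (mod 3713)
12^4 ≡ 144^2 = 20736 ≡ 2171 (mod 3713)
12^8 ≡ 2171^2 = 4713241 ≡ 1444 (mod 3713)
12^16 ≡ 1444^2 = 2085136 ≡ 2143 (mod 3713)
12^32 ≡ 2143^2 = 4592449 ≡ 3181 (mod 3713)
12^64 ≡ 3181^2 = 10118761 ≡ 836 (mod 3713)
12^128 ≡ 836^2 = 698896 ≡ 852 (mod 3713)
12^256 ≡ 852^2 = 725904 ≡ 1869 (mod 3713)
12^512 ≡ 1869^2 = 3493161 ≡ 2941 (mod 3713)
12^1024 ≡ 2941^2 = 8649481 ≡ 1904 (mod 3713)
12^2048 ≡ 1904^2 = 3625216 ≡ 1328 (mod 3713)
3712 = 2048 + 1024 + 512 + 128 in binary powers of 2.
So 12^3712 ≡ 1328 · 1904 · 2941 · 852 ≡ 3698 (mod 3713).
Since 3698 ≠ 1, base 12 is a Fermat witness: 3713 is composite.

3698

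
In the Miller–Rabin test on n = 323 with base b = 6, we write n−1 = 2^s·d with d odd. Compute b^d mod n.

323 − 1 = 322 = 2^1 · 161, so d = 161.
6^1 ≡ 6 (mod 323)
6^2 ≡ 6^2 = 36 ≡ 36 (mod 323)
6^4 ≡ 36^2 = 1296 ≡ 4 (mod 323)
6^8 ≡ 4^2 = 16 ≡ 16 (mod 323)
6^16 ≡ 16^2 = 256 ≡ 256 (mod 323)
6^32 ≡ 256^2 = 65536 ≡ 290 (mod 323)
6^64 ≡ 290^2 = 84100 ≡ 120 (mod 323)
6^128 ≡ 120^2 = 14400 ≡ 188 (mod 323)
161 = 128 + 32 + 1 in binary powers of 2.
So 6^161 ≡ 188 · 290 · 6 ≡ 244 (mod 323).
Squaring chain: 244; never reaches −1, so base 6 is a Miller–Rabin witness that 323 is composite.

244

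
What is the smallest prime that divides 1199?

11

1199 is odd.
Digit sum 20, not divisible by 3.
Ends in 9: not divisible by 5.
7: 1199 = 7·171 + 2
11: 1199 = 11·109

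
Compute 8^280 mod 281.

1

8^1 ≡ 8 (mod 281)
8^2 ≡ 8^2 = 64 ≡ 64 (mod 281)
8^4 ≡ 64^2 = 4096 ≡ 162 (mod 281)
8^8 ≡ 162^2 = 26244 ≡ 111 (mod 281)
8^16 ≡ 111^2 = 12321 ≡ 238 (mod 281)
8^32 ≡ 238^2 = 56644 ≡ 163 (mod 281)
8^64 ≡ 163^2 = 26569 ≡ 155 (mod 281)
8^128 ≡ 155^2 = 24025 ≡ 140 (mod 281)
8^256 ≡ 140^2 = 19600 ≡ 211 (mod 281)
280 = 256 + 16 + 8 in binary powers of 2.
So 8^280 ≡ 211 · 238 · 111 ≡ 1 (mod 281).
Since the result is 1, base 8 gives no evidence that 281 is composite.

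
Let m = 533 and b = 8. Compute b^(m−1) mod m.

8^1 ≡ 8 (mod 533)
8^2 ≡ 8^2 = 64 ≡ 64 (mod 533)
8^4 ≡ 64^2 = 4096 ≡ 365 (mod 533)
8^8 ≡ 365^2 = 133225 ≡ 508 (mod 533)
8^16 ≡ 508^2 = 258064 ≡ 92 (mod 533)
8^32 ≡ 92^2 = 8464 ≡ 469 (mod 533)
8^64 ≡ 469^2 = 219961 ≡ 365 (mod 533)
8^128 ≡ 365^2 = 133225 ≡ 508 (mod 533)
8^256 ≡ 508^2 = 258064 ≡ 92 (mod 533)
8^512 ≡ 92^2 = 8464 ≡ 469 (mod 533)
532 = 512 + 16 + 4 in binary powers of 2.
So 8^532 ≡ 469 · 92 · 365 ≡ 469 (mod 533).
Since 469 ≠ 1, base 8 is a Fermat witness: 533 is composite.

469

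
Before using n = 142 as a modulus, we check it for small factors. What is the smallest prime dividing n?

142 is even: 2 divides it.

2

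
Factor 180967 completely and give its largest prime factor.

180967 = 37 · 4891
4891 = 67 · 73
73 is prime.
So 180967 = 37 · 67 · 73; the largest prime factor is 73.

73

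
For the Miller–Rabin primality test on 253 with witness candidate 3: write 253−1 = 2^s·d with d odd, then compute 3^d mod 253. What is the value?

236

253 − 1 = 252 = 2^2 · 63, so d = 63.
3^1 ≡ 3 (mod 253)
3^2 ≡ 3^2 = 9 ≡ 9 (mod 253)
3^4 ≡ 9^2 = 81 ≡ 81 (mod 253)
3^8 ≡ 81^2 = 6561 ≡ 236 (mod 253)
3^16 ≡ 236^2 = 55696 ≡ 36 (mod 253)
3^32 ≡ 36^2 = 1296 ≡ 31 (mod 253)
63 = 32 + 16 + 8 + 4 + 2 + 1 in binary powers of 2.
So 3^63 ≡ 31 · 36 · 236 · 81 · 9 · 3 ≡ 236 (mod 253).
Squaring chain: 236 → 36; never reaches −1, so base 3 is a Miller–Rabin witness that 253 is composite.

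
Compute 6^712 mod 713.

87

6^1 ≡ 6 (mod 713)
6^2 ≡ 6^2 = 36 ≡ 36 (mod 713)
6^4 ≡ 36^2 = 1296 ≡ 583 (mod 713)
6^8 ≡ 583^2 = 339889 ≡ 501 (mod 713)
6^16 ≡ 501^2 = 251001 ≡ 25 (mod 713)
6^32 ≡ 25^2 = 625 ≡ 625 (mod 713)
6^64 ≡ 625^2 = 390625 ≡ 614 (mod 713)
6^128 ≡ 614^2 = 376996 ≡ 532 (mod 713)
6^256 ≡ 532^2 = 283024 ≡ 676 (mod 713)
6^512 ≡ 676^2 = 456976 ≡ 656 (mod 713)
712 = 512 + 128 + 64 + 8 in binary powers of 2.
So 6^712 ≡ 656 · 532 · 614 · 501 ≡ 87 (mod 713).
Since 87 ≠ 1, base 6 is a Fermat witness: 713 is composite.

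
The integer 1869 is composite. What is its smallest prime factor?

1869 is odd.
Digit sum 24, divisible by 3.

3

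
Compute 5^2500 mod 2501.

1477

5^1 ≡ 5 (mod 2501)
5^2 ≡ 5^2 = 25 ≡ 25 (mod 2501)
5^4 ≡ 25^2 = 625 ≡ 625 (mod 2501)
5^8 ≡ 625^2 = 390625 ≡ 469 (mod 2501)
5^16 ≡ 469^2 = 219961 ≡ 2374 (mod 2501)
5^32 ≡ 2374^2 = 5635876 ≡ 1123 (mod 2501)
5^64 ≡ 1123^2 = 1261129 ≡ 625 (mod 2501)
5^128 ≡ 625^2 = 390625 ≡ 469 (mod 2501)
5^256 ≡ 469^2 = 219961 ≡ 2374 (mod 2501)
5^512 ≡ 2374^2 = 5635876 ≡ 1123 (mod 2501)
5^1024 ≡ 1123^2 = 1261129 ≡ 625 (mod 2501)
5^2048 ≡ 625^2 = 390625 ≡ 469 (mod 2501)
2500 = 2048 + 256 + 128 + 64 + 4 in binary powers of 2.
So 5^2500 ≡ 469 · 2374 · 469 · 625 · 625 ≡ 1477 (mod 2501).
Since 1477 ≠ 1, base 5 is a Fermat witness: 2501 is composite.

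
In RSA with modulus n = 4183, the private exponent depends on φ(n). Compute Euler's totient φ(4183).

Factor: 4183 = 47 · 89.
φ(4183) = (47−1) · (89−1) = 46 · 88 = 4048.

4048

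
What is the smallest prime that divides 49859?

73

49859 is odd.
Digit sum 35, not divisible by 3.
Ends in 9: not divisible by 5.
7: 49859 = 7·7122 + 5
11: 49859 = 11·4532 + 7
13: 49859 = 13·3835 + 4
17: 49859 = 17·2932 + 15
19: 49859 = 19·2624 + 3
23: 49859 = 23·2167 + 18
29: 49859 = 29·1719 + 8
31: 49859 = 31·1608 + 11
37: 49859 = 37·1347 + 20
41: 49859 = 41·1216 + 3
43: 49859 = 43·1159 + 22
47: 49859 = 47·1060 + 39
53: 49859 = 53·940 + 39
59: 49859 = 59·845 + 4
61: 49859 = 61·817 + 22
67: 49859 = 67·744 + 11
71: 49859 = 71·702 + 17
73: 49859 = 73·683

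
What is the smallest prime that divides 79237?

17

79237 is odd.
Digit sum 28, not divisible by 3.
Ends in 7: not divisible by 5.
7: 79237 = 7·11319 + 4
11: 79237 = 11·7203 + 4
13: 79237 = 13·6095 + 2
17: 79237 = 17·4661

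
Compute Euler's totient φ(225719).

205056

Factor: 225719 = 13 · 97 · 179.
φ(225719) = (13−1) · (97−1) · (179−1) = 12 · 96 · 178 = 205056.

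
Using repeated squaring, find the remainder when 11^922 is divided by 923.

11^1 ≡ 11 (mod 923)
11^2 ≡ 11^2 = 121 ≡ 121 (mod 923)
11^4 ≡ 121^2 = 14641 ≡ 796 (mod 923)
11^8 ≡ 796^2 = 633616 ≡ 438 (mod 923)
11^16 ≡ 438^2 = 191844 ≡ 783 (mod 923)
11^32 ≡ 783^2 = 613089 ≡ 217 (mod 923)
11^64 ≡ 217^2 = 47089 ≡ 16 (mod 923)
11^128 ≡ 16^2 = 256 ≡ 256 (mod 923)
11^256 ≡ 256^2 = 65536 ≡ 3 (mod 923)
11^512 ≡ 3^2 = 9 ≡ 9 (mod 923)
922 = 512 + 256 + 128 + 16 + 8 + 2 in binary powers of 2.
So 11^922 ≡ 9 · 3 · 256 · 783 · 438 · 121 ≡ 322 (mod 923).
Since 322 ≠ 1, base 11 is a Fermat witness: 923 is composite.

322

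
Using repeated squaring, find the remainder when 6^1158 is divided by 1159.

6^1 ≡ 6 (mod 1159)
6^2 ≡ 6^2 = 36 ≡ 36 (mod 1159)
6^4 ≡ 36^2 = 1296 ≡ 137 (mod 1159)
6^8 ≡ 137^2 = 18769 ≡ 225 (mod 1159)
6^16 ≡ 225^2 = 50625 ≡ 788 (mod 1159)
6^32 ≡ 788^2 = 620944 ≡ 879 (mod 1159)
6^64 ≡ 879^2 = 772641 ≡ 747 (mod 1159)
6^128 ≡ 747^2 = 558009 ≡ 530 (mod 1159)
6^256 ≡ 530^2 = 280900 ≡ 422 (mod 1159)
6^512 ≡ 422^2 = 178084 ≡ 757 (mod 1159)
6^1024 ≡ 757^2 = 573049 ≡ 503 (mod 1159)
1158 = 1024 + 128 + 4 + 2 in binary powers of 2.
So 6^1158 ≡ 503 · 530 · 137 · 36 ≡ 125 (mod 1159).
Since 125 ≠ 1, base 6 is a Fermat witness: 1159 is composite.

125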